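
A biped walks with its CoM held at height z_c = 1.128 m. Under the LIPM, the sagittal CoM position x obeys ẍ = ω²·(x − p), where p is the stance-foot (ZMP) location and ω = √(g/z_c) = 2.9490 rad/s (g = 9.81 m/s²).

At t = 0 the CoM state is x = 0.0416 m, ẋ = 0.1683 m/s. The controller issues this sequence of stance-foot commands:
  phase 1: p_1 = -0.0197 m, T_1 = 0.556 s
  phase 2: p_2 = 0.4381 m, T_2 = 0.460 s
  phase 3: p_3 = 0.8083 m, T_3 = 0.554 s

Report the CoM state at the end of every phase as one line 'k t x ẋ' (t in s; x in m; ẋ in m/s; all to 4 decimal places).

1 0.5560 0.2857 0.8982
2 1.0160 0.6747 1.0449
3 1.5700 1.3262 1.8080

phase 1: p=-0.0197, T=0.556, ωT=1.639644, cosh=2.673692, sinh=2.479643; start (x,ẋ)=(0.041600, 0.168300) → end (x,ẋ)=(0.285711, 0.898237)
phase 2: p=0.4381, T=0.460, ωT=1.356540, cosh=2.070143, sinh=1.812593; start (x,ẋ)=(0.285711, 0.898237) → end (x,ẋ)=(0.674731, 1.044908)
phase 3: p=0.8083, T=0.554, ωT=1.633746, cosh=2.659113, sinh=2.463916; start (x,ẋ)=(0.674731, 1.044908) → end (x,ẋ)=(1.326155, 1.808004)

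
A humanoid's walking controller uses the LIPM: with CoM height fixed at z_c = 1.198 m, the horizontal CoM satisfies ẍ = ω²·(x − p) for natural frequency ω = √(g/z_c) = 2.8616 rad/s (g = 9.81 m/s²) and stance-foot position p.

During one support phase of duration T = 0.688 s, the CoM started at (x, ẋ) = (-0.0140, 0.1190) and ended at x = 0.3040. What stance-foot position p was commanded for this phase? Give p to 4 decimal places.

p = -0.0789

ωT = 2.8616·0.688 = 1.968781; cosh(ωT) = 3.650783, sinh(ωT) = 3.511156
x(T) = p + (x₀−p)·cosh(ωT) + (ẋ₀/ω)·sinh(ωT) ⇒ p·(1 − cosh) = x(T) − x₀·cosh − (ẋ₀/ω)·sinh
numerator   = 0.3040 − (-0.0140)·3.650783 − (0.1190/2.8616)·3.511156 = 0.209099
denominator = 1 − 3.650783 = -2.650783
p = 0.209099 / -2.650783 = -0.0789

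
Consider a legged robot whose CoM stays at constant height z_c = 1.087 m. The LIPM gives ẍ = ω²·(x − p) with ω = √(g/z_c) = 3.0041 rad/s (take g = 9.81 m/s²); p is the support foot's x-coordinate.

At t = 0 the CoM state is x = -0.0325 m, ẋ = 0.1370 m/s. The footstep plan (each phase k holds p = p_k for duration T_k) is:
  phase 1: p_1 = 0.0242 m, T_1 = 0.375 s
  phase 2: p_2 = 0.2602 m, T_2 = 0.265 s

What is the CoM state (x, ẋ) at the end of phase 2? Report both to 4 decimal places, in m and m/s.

x = -0.1000, ẋ = -0.7174

phase 1: p=0.0242, T=0.375, ωT=1.126537, cosh=1.704555, sinh=1.380401; start (x,ẋ)=(-0.032500, 0.137000) → end (x,ẋ)=(-0.009496, -0.001603)
phase 2: p=0.2602, T=0.265, ωT=0.796087, cosh=1.333970, sinh=0.882879; start (x,ẋ)=(-0.009496, -0.001603) → end (x,ẋ)=(-0.100037, -0.717441)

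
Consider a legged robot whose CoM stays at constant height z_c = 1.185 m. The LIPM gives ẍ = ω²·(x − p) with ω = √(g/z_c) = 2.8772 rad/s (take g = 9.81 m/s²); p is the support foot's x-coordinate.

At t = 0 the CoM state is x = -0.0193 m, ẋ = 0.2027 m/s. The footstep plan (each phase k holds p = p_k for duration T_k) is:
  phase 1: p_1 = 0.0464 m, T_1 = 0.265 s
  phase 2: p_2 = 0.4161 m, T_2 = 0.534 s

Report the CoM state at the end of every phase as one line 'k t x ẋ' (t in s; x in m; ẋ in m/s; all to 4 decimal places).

phase 1: p=0.0464, T=0.265, ωT=0.762458, cosh=1.305028, sinh=0.838510; start (x,ẋ)=(-0.019300, 0.202700) → end (x,ẋ)=(0.019733, 0.106024)
phase 2: p=0.4161, T=0.534, ωT=1.536425, cosh=2.431546, sinh=2.216397; start (x,ẋ)=(0.019733, 0.106024) → end (x,ẋ)=(-0.466011, -2.269837)

1 0.2650 0.0197 0.1060
2 0.7990 -0.4660 -2.2698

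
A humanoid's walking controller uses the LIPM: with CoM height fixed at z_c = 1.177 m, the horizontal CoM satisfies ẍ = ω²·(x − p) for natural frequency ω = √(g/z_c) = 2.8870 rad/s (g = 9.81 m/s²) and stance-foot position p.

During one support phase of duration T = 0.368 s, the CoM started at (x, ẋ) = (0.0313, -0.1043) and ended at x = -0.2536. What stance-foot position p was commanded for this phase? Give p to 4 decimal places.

p = 0.4169

ωT = 2.8870·0.368 = 1.062416; cosh(ωT) = 1.619486, sinh(ωT) = 1.273867
x(T) = p + (x₀−p)·cosh(ωT) + (ẋ₀/ω)·sinh(ωT) ⇒ p·(1 − cosh) = x(T) − x₀·cosh − (ẋ₀/ω)·sinh
numerator   = -0.2536 − (0.0313)·1.619486 − (-0.1043/2.8870)·1.273867 = -0.258268
denominator = 1 − 1.619486 = -0.619486
p = -0.258268 / -0.619486 = 0.4169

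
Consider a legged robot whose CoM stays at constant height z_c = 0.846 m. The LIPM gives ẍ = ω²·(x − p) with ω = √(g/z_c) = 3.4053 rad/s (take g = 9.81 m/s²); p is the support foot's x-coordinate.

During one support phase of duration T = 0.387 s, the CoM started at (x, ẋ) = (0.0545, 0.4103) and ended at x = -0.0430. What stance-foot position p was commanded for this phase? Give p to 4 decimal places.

ωT = 3.4053·0.387 = 1.317851; cosh(ωT) = 2.001548, sinh(ωT) = 1.733838
x(T) = p + (x₀−p)·cosh(ωT) + (ẋ₀/ω)·sinh(ωT) ⇒ p·(1 − cosh) = x(T) − x₀·cosh − (ẋ₀/ω)·sinh
numerator   = -0.0430 − (0.0545)·2.001548 − (0.4103/3.4053)·1.733838 = -0.360992
denominator = 1 − 2.001548 = -1.001548
p = -0.360992 / -1.001548 = 0.3604

p = 0.3604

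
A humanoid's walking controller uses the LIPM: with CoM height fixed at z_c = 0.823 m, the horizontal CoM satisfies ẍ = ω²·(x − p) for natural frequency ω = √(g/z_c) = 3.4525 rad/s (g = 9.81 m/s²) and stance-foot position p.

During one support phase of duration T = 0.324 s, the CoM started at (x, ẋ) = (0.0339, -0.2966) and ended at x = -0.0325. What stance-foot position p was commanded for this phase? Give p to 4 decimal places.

p = -0.0397

ωT = 3.4525·0.324 = 1.118610; cosh(ωT) = 1.693665, sinh(ωT) = 1.366932
x(T) = p + (x₀−p)·cosh(ωT) + (ẋ₀/ω)·sinh(ωT) ⇒ p·(1 − cosh) = x(T) − x₀·cosh − (ẋ₀/ω)·sinh
numerator   = -0.0325 − (0.0339)·1.693665 − (-0.2966/3.4525)·1.366932 = 0.027516
denominator = 1 − 1.693665 = -0.693665
p = 0.027516 / -0.693665 = -0.0397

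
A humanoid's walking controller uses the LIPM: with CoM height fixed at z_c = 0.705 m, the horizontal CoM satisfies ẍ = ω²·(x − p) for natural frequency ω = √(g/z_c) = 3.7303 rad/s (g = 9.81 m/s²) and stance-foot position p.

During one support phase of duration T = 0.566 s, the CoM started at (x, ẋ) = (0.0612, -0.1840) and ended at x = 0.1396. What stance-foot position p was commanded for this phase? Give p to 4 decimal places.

p = -0.0263

ωT = 3.7303·0.566 = 2.111350; cosh(ωT) = 4.190228, sinh(ωT) = 4.069154
x(T) = p + (x₀−p)·cosh(ωT) + (ẋ₀/ω)·sinh(ωT) ⇒ p·(1 − cosh) = x(T) − x₀·cosh − (ẋ₀/ω)·sinh
numerator   = 0.1396 − (0.0612)·4.190228 − (-0.1840/3.7303)·4.069154 = 0.083872
denominator = 1 − 4.190228 = -3.190228
p = 0.083872 / -3.190228 = -0.0263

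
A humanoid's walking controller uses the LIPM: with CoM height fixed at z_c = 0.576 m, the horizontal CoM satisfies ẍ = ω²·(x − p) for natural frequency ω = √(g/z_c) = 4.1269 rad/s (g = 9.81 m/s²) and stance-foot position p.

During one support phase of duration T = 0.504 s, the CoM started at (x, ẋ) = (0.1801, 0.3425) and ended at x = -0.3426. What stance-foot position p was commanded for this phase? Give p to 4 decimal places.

p = 0.4574

ωT = 4.1269·0.504 = 2.079958; cosh(ωT) = 4.064533, sinh(ωT) = 3.939597
x(T) = p + (x₀−p)·cosh(ωT) + (ẋ₀/ω)·sinh(ωT) ⇒ p·(1 − cosh) = x(T) − x₀·cosh − (ẋ₀/ω)·sinh
numerator   = -0.3426 − (0.1801)·4.064533 − (0.3425/4.1269)·3.939597 = -1.401578
denominator = 1 − 4.064533 = -3.064533
p = -1.401578 / -3.064533 = 0.4574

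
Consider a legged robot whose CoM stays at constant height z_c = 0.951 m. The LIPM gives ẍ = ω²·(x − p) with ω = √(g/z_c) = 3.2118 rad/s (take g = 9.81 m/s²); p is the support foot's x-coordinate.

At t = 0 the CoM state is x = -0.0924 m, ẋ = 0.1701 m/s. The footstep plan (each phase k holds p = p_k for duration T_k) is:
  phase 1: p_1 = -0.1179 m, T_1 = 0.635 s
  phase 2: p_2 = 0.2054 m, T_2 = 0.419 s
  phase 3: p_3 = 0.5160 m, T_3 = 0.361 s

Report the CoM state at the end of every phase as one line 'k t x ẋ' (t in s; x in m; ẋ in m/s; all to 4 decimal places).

phase 1: p=-0.1179, T=0.635, ωT=2.039493, cosh=3.908403, sinh=3.778308; start (x,ẋ)=(-0.092400, 0.170100) → end (x,ẋ)=(0.181867, 0.974266)
phase 2: p=0.2054, T=0.419, ωT=1.345744, cosh=2.050695, sinh=1.790349; start (x,ẋ)=(0.181867, 0.974266) → end (x,ẋ)=(0.700225, 1.862603)
phase 3: p=0.5160, T=0.361, ωT=1.159460, cosh=1.750933, sinh=1.437277; start (x,ẋ)=(0.700225, 1.862603) → end (x,ẋ)=(1.672079, 4.111721)

1 0.6350 0.1819 0.9743
2 1.0540 0.7002 1.8626
3 1.4150 1.6721 4.1117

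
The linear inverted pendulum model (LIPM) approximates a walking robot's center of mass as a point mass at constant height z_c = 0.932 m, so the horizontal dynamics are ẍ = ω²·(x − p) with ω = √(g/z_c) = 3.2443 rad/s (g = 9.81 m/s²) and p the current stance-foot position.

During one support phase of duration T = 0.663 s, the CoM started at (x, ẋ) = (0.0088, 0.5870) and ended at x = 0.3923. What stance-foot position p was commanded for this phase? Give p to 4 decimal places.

ωT = 3.2443·0.663 = 2.150971; cosh(ωT) = 4.354784, sinh(ωT) = 4.238413
x(T) = p + (x₀−p)·cosh(ωT) + (ẋ₀/ω)·sinh(ωT) ⇒ p·(1 − cosh) = x(T) − x₀·cosh − (ẋ₀/ω)·sinh
numerator   = 0.3923 − (0.0088)·4.354784 − (0.5870/3.2443)·4.238413 = -0.412890
denominator = 1 − 4.354784 = -3.354784
p = -0.412890 / -3.354784 = 0.1231

p = 0.1231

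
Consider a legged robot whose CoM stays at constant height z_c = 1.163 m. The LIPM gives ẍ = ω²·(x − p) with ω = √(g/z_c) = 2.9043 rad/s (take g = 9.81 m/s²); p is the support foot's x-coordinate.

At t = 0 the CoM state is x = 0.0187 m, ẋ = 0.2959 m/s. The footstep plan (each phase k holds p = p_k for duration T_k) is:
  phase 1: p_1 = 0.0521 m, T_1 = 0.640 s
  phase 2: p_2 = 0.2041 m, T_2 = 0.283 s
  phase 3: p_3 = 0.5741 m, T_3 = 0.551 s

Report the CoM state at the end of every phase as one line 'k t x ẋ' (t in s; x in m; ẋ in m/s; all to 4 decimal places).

1 0.6400 0.2612 0.6687
2 0.9230 0.4929 1.0598
3 1.4740 1.2319 2.1720

phase 1: p=0.0521, T=0.640, ωT=1.858752, cosh=3.285796, sinh=3.129929; start (x,ẋ)=(0.018700, 0.295900) → end (x,ẋ)=(0.261242, 0.668653)
phase 2: p=0.2041, T=0.283, ωT=0.821917, cosh=1.357222, sinh=0.917634; start (x,ẋ)=(0.261242, 0.668653) → end (x,ẋ)=(0.492920, 1.059799)
phase 3: p=0.5741, T=0.551, ωT=1.600269, cosh=2.578104, sinh=2.376262; start (x,ẋ)=(0.492920, 1.059799) → end (x,ẋ)=(1.231925, 2.172021)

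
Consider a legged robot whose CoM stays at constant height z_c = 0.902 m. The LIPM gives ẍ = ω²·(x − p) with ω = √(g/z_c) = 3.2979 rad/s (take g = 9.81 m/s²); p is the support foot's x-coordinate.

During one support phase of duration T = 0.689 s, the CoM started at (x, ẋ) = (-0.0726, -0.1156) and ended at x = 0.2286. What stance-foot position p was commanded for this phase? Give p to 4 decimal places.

p = -0.1929

ωT = 3.2979·0.689 = 2.272253; cosh(ωT) = 4.902157, sinh(ωT) = 4.799077
x(T) = p + (x₀−p)·cosh(ωT) + (ẋ₀/ω)·sinh(ωT) ⇒ p·(1 − cosh) = x(T) − x₀·cosh − (ẋ₀/ω)·sinh
numerator   = 0.2286 − (-0.0726)·4.902157 − (-0.1156/3.2979)·4.799077 = 0.752717
denominator = 1 − 4.902157 = -3.902157
p = 0.752717 / -3.902157 = -0.1929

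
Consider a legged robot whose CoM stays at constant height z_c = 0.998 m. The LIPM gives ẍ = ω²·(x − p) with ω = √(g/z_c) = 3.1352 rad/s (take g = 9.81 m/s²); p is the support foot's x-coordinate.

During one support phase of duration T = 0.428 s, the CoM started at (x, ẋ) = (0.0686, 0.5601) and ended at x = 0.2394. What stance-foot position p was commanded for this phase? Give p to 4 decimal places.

ωT = 3.1352·0.428 = 1.341866; cosh(ωT) = 2.043766, sinh(ωT) = 1.782409
x(T) = p + (x₀−p)·cosh(ωT) + (ẋ₀/ω)·sinh(ωT) ⇒ p·(1 − cosh) = x(T) − x₀·cosh − (ẋ₀/ω)·sinh
numerator   = 0.2394 − (0.0686)·2.043766 − (0.5601/3.1352)·1.782409 = -0.219228
denominator = 1 − 2.043766 = -1.043766
p = -0.219228 / -1.043766 = 0.2100

p = 0.2100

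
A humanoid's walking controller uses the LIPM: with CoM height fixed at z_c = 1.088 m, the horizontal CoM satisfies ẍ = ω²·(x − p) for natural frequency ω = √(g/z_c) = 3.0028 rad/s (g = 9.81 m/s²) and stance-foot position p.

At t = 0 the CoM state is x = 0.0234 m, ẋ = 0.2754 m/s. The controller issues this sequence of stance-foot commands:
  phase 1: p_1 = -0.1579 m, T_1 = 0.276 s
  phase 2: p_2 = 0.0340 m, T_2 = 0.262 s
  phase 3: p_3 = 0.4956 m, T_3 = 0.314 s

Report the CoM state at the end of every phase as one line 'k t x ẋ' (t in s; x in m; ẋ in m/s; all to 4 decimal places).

phase 1: p=-0.1579, T=0.276, ωT=0.828773, cosh=1.363545, sinh=0.926961; start (x,ẋ)=(0.023400, 0.275400) → end (x,ẋ)=(0.174326, 0.880165)
phase 2: p=0.0340, T=0.262, ωT=0.786734, cosh=1.325770, sinh=0.870441; start (x,ẋ)=(0.174326, 0.880165) → end (x,ẋ)=(0.475180, 1.533676)
phase 3: p=0.4956, T=0.314, ωT=0.942879, cosh=1.478434, sinh=1.088929; start (x,ẋ)=(0.475180, 1.533676) → end (x,ẋ)=(1.021579, 2.200667)

1 0.2760 0.1743 0.8802
2 0.5380 0.4752 1.5337
3 0.8520 1.0216 2.2007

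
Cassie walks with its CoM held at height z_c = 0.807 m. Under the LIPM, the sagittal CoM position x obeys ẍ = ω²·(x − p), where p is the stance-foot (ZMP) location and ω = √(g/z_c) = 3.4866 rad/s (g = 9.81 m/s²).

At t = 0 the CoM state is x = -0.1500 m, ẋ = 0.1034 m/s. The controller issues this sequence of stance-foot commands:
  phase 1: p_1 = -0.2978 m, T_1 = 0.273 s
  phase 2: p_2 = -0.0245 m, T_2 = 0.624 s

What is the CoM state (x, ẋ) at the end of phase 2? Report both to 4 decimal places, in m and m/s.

x = 0.7834, ẋ = 2.9071

phase 1: p=-0.2978, T=0.273, ωT=0.951842, cosh=1.488253, sinh=1.102224; start (x,ẋ)=(-0.150000, 0.103400) → end (x,ẋ)=(-0.045148, 0.721883)
phase 2: p=-0.0245, T=0.624, ωT=2.175638, cosh=4.460671, sinh=4.347135; start (x,ẋ)=(-0.045148, 0.721883) → end (x,ẋ)=(0.783447, 2.907121)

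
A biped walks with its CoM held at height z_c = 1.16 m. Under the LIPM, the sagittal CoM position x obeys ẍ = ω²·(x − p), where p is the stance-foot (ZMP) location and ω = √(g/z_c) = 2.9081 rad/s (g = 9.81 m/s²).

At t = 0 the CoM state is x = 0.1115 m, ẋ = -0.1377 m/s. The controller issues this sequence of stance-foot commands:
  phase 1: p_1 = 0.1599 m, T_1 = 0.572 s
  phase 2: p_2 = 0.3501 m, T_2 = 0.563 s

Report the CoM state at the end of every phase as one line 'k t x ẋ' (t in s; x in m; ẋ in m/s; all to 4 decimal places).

phase 1: p=0.1599, T=0.572, ωT=1.663433, cosh=2.733443, sinh=2.543955; start (x,ẋ)=(0.111500, -0.137700) → end (x,ẋ)=(-0.092856, -0.734462)
phase 2: p=0.3501, T=0.563, ωT=1.637260, cosh=2.667789, sinh=2.473277; start (x,ẋ)=(-0.092856, -0.734462) → end (x,ẋ)=(-1.456258, -5.145368)

1 0.5720 -0.0929 -0.7345
2 1.1350 -1.4563 -5.1454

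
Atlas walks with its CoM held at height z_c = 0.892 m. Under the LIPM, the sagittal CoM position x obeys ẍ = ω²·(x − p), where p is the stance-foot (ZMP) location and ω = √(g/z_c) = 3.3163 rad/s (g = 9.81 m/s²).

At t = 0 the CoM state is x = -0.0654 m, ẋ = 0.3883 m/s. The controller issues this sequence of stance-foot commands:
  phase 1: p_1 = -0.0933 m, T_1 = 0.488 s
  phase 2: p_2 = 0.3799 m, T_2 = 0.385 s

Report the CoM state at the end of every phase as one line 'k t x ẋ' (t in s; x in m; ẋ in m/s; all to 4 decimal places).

phase 1: p=-0.0933, T=0.488, ωT=1.618354, cosh=2.621503, sinh=2.423279; start (x,ẋ)=(-0.065400, 0.388300) → end (x,ẋ)=(0.263578, 1.242143)
phase 2: p=0.3799, T=0.385, ωT=1.276776, cosh=1.931998, sinh=1.653063; start (x,ẋ)=(0.263578, 1.242143) → end (x,ẋ)=(0.774331, 1.762132)

1 0.4880 0.2636 1.2421
2 0.8730 0.7743 1.7621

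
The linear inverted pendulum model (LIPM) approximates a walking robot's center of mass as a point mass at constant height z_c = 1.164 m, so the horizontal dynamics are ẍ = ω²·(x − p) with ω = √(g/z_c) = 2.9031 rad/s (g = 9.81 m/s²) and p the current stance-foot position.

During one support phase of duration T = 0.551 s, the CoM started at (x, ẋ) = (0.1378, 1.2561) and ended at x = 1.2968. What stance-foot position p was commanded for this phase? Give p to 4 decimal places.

ωT = 2.9031·0.551 = 1.599608; cosh(ωT) = 2.576534, sinh(ωT) = 2.374558
x(T) = p + (x₀−p)·cosh(ωT) + (ẋ₀/ω)·sinh(ωT) ⇒ p·(1 − cosh) = x(T) − x₀·cosh − (ẋ₀/ω)·sinh
numerator   = 1.2968 − (0.1378)·2.576534 − (1.2561/2.9031)·2.374558 = -0.085659
denominator = 1 − 2.576534 = -1.576534
p = -0.085659 / -1.576534 = 0.0543

p = 0.0543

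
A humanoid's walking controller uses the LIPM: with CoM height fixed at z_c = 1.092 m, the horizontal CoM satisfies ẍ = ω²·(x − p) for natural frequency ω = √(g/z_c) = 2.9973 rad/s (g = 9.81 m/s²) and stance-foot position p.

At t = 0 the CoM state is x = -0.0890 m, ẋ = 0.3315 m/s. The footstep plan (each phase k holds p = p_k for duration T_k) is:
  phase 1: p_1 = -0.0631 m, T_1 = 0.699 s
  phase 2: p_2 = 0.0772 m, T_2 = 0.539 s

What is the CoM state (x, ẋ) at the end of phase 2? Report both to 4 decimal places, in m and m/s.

x = 1.4400, ẋ = 4.1782

phase 1: p=-0.0631, T=0.699, ωT=2.095113, cosh=4.124707, sinh=4.001650; start (x,ẋ)=(-0.089000, 0.331500) → end (x,ẋ)=(0.272651, 1.056692)
phase 2: p=0.0772, T=0.539, ωT=1.615545, cosh=2.614705, sinh=2.415922; start (x,ẋ)=(0.272651, 1.056692) → end (x,ẋ)=(1.439974, 4.178244)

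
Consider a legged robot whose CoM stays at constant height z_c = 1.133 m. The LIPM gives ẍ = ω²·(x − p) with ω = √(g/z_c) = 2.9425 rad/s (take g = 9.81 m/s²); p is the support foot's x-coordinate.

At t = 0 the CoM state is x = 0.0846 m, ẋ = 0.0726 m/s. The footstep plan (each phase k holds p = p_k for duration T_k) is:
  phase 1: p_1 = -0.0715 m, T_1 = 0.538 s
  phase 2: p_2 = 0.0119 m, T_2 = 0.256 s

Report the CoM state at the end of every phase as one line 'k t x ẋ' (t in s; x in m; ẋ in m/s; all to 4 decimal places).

phase 1: p=-0.0715, T=0.538, ωT=1.583065, cosh=2.537602, sinh=2.332257; start (x,ẋ)=(0.084600, 0.072600) → end (x,ẋ)=(0.382163, 1.255492)
phase 2: p=0.0119, T=0.256, ωT=0.753280, cosh=1.297387, sinh=0.826568; start (x,ẋ)=(0.382163, 1.255492) → end (x,ẋ)=(0.844951, 2.529405)

1 0.5380 0.3822 1.2555
2 0.7940 0.8450 2.5294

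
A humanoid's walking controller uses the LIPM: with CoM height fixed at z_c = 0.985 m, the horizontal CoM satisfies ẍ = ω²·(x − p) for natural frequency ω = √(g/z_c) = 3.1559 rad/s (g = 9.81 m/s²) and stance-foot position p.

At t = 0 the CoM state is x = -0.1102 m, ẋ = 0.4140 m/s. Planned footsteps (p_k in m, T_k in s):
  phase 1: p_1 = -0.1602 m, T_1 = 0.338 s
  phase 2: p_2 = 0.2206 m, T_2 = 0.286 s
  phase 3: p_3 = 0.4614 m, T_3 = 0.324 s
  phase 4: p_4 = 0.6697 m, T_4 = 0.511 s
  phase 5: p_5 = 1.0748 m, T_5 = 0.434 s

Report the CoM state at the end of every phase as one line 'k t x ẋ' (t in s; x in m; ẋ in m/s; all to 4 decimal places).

phase 1: p=-0.1602, T=0.338, ωT=1.066694, cosh=1.624951, sinh=1.280807; start (x,ẋ)=(-0.110200, 0.414000) → end (x,ẋ)=(0.089067, 0.874835)
phase 2: p=0.2206, T=0.286, ωT=0.902587, cosh=1.435747, sinh=1.030228; start (x,ẋ)=(0.089067, 0.874835) → end (x,ẋ)=(0.317338, 0.828390)
phase 3: p=0.4614, T=0.324, ωT=1.022512, cosh=1.569930, sinh=1.210239; start (x,ẋ)=(0.317338, 0.828390) → end (x,ẋ)=(0.552908, 0.750284)
phase 4: p=0.6697, T=0.511, ωT=1.612665, cosh=2.607758, sinh=2.408403; start (x,ẋ)=(0.552908, 0.750284) → end (x,ẋ)=(0.937708, 1.068859)
phase 5: p=1.0748, T=0.434, ωT=1.369661, cosh=2.094104, sinh=1.839911; start (x,ẋ)=(0.937708, 1.068859) → end (x,ẋ)=(1.410867, 1.442266)

1 0.3380 0.0891 0.8748
2 0.6240 0.3173 0.8284
3 0.9480 0.5529 0.7503
4 1.4590 0.9377 1.0689
5 1.8930 1.4109 1.4423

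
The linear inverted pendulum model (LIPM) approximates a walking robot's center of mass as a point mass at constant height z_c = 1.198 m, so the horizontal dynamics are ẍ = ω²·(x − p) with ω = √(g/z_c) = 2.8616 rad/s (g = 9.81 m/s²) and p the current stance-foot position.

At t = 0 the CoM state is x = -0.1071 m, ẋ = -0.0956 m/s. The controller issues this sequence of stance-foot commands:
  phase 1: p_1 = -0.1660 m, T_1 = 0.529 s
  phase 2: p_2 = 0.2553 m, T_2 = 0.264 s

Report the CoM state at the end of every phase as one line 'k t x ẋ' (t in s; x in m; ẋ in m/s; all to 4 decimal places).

phase 1: p=-0.1660, T=0.529, ωT=1.513786, cosh=2.381989, sinh=2.161914; start (x,ẋ)=(-0.107100, -0.095600) → end (x,ẋ)=(-0.097926, 0.136669)
phase 2: p=0.2553, T=0.264, ωT=0.755462, cosh=1.299194, sinh=0.829401; start (x,ẋ)=(-0.097926, 0.136669) → end (x,ẋ)=(-0.163997, -0.660792)

1 0.5290 -0.0979 0.1367
2 0.7930 -0.1640 -0.6608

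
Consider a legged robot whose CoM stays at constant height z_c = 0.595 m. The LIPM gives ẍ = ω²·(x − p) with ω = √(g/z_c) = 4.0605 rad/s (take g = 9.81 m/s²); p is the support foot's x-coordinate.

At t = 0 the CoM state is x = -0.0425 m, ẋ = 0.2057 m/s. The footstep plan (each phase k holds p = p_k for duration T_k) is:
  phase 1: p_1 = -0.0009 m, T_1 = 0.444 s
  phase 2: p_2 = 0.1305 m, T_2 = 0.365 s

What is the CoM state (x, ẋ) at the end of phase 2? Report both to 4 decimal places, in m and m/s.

phase 1: p=-0.0009, T=0.444, ωT=1.802862, cosh=3.115906, sinh=2.951080; start (x,ẋ)=(-0.042500, 0.205700) → end (x,ẋ)=(0.018976, 0.142455)
phase 2: p=0.1305, T=0.365, ωT=1.482082, cosh=2.314634, sinh=2.087470; start (x,ẋ)=(0.018976, 0.142455) → end (x,ẋ)=(-0.054401, -0.615562)

x = -0.0544, ẋ = -0.6156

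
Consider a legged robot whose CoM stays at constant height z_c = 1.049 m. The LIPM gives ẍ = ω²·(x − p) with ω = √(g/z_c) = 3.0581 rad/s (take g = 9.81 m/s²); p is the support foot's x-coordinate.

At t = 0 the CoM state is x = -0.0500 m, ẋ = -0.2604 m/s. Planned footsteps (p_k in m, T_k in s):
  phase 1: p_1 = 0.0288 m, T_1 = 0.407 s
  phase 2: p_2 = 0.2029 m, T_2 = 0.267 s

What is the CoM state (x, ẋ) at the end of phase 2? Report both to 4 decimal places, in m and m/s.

phase 1: p=0.0288, T=0.407, ωT=1.244647, cosh=1.879875, sinh=1.591833; start (x,ẋ)=(-0.050000, -0.260400) → end (x,ẋ)=(-0.254880, -0.873117)
phase 2: p=0.2029, T=0.267, ωT=0.816513, cosh=1.352283, sinh=0.910313; start (x,ẋ)=(-0.254880, -0.873117) → end (x,ẋ)=(-0.676051, -2.455082)

x = -0.6761, ẋ = -2.4551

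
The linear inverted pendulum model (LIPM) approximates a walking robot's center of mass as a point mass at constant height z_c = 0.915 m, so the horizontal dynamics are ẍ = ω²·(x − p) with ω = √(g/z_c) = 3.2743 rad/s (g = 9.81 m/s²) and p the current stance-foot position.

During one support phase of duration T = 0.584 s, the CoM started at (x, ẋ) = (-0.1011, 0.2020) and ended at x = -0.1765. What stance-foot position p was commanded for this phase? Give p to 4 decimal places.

ωT = 3.2743·0.584 = 1.912191; cosh(ωT) = 3.457829, sinh(ωT) = 3.310073
x(T) = p + (x₀−p)·cosh(ωT) + (ẋ₀/ω)·sinh(ωT) ⇒ p·(1 − cosh) = x(T) − x₀·cosh − (ẋ₀/ω)·sinh
numerator   = -0.1765 − (-0.1011)·3.457829 − (0.2020/3.2743)·3.310073 = -0.031120
denominator = 1 − 3.457829 = -2.457829
p = -0.031120 / -2.457829 = 0.0127

p = 0.0127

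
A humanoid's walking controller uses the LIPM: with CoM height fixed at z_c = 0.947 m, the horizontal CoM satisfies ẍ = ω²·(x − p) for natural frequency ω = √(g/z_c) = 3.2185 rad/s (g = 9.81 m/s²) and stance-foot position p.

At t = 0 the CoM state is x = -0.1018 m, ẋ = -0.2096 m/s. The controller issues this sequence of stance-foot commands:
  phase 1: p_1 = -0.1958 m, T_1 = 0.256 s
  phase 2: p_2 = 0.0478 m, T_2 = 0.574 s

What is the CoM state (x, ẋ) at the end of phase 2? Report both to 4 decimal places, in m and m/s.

phase 1: p=-0.1958, T=0.256, ωT=0.823936, cosh=1.359078, sinh=0.920376; start (x,ẋ)=(-0.101800, -0.209600) → end (x,ẋ)=(-0.127985, -0.006413)
phase 2: p=0.0478, T=0.574, ωT=1.847419, cosh=3.250535, sinh=3.092891; start (x,ẋ)=(-0.127985, -0.006413) → end (x,ẋ)=(-0.529757, -1.770690)

x = -0.5298, ẋ = -1.7707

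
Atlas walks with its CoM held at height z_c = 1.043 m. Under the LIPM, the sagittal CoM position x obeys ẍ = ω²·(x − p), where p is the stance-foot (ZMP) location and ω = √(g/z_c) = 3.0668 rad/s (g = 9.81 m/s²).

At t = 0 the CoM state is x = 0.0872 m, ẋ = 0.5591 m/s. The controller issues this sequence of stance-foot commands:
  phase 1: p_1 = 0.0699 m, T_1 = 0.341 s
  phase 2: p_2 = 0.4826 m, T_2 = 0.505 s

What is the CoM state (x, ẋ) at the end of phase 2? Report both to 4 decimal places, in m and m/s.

x = 0.7980, ẋ = 1.2740

phase 1: p=0.0699, T=0.341, ωT=1.045779, cosh=1.598516, sinh=1.247098; start (x,ẋ)=(0.087200, 0.559100) → end (x,ẋ)=(0.324909, 0.959896)
phase 2: p=0.4826, T=0.505, ωT=1.548734, cosh=2.459013, sinh=2.246496; start (x,ẋ)=(0.324909, 0.959896) → end (x,ẋ)=(0.797981, 1.273978)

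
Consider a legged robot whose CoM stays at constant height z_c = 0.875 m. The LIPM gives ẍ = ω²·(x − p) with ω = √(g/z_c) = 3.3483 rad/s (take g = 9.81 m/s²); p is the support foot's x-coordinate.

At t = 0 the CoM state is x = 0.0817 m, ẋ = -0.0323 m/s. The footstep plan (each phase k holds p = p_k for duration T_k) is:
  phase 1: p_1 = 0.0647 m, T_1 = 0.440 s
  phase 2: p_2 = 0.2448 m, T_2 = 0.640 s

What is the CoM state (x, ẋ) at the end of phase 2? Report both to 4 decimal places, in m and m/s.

phase 1: p=0.0647, T=0.440, ωT=1.473252, cosh=2.296290, sinh=2.067111; start (x,ẋ)=(0.081700, -0.032300) → end (x,ẋ)=(0.083796, 0.043492)
phase 2: p=0.2448, T=0.640, ωT=2.142912, cosh=4.320768, sinh=4.203456; start (x,ẋ)=(0.083796, 0.043492) → end (x,ẋ)=(-0.396260, -2.078118)

x = -0.3963, ẋ = -2.0781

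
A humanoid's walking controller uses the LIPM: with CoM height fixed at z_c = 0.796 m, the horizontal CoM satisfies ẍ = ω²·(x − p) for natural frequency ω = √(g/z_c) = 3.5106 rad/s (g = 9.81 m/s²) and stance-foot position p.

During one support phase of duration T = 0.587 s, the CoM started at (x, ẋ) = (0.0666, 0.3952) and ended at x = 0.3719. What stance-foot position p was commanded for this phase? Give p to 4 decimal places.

ωT = 3.5106·0.587 = 2.060722; cosh(ωT) = 3.989500, sinh(ωT) = 3.862138
x(T) = p + (x₀−p)·cosh(ωT) + (ẋ₀/ω)·sinh(ωT) ⇒ p·(1 − cosh) = x(T) − x₀·cosh − (ẋ₀/ω)·sinh
numerator   = 0.3719 − (0.0666)·3.989500 − (0.3952/3.5106)·3.862138 = -0.328575
denominator = 1 − 3.989500 = -2.989500
p = -0.328575 / -2.989500 = 0.1099

p = 0.1099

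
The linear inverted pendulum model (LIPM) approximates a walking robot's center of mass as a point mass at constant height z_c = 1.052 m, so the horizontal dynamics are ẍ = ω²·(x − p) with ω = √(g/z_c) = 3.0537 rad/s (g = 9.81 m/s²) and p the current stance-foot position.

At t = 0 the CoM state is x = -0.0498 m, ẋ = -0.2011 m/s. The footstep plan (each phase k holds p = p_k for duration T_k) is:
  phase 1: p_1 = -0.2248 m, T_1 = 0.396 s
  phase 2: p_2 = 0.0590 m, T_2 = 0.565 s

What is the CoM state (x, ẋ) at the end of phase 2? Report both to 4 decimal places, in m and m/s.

phase 1: p=-0.2248, T=0.396, ωT=1.209265, cosh=1.824719, sinh=1.526302; start (x,ẋ)=(-0.049800, -0.201100) → end (x,ẋ)=(-0.005988, 0.448701)
phase 2: p=0.0590, T=0.565, ωT=1.725340, cosh=2.896272, sinh=2.718160; start (x,ẋ)=(-0.005988, 0.448701) → end (x,ẋ)=(0.270175, 0.760131)

x = 0.2702, ẋ = 0.7601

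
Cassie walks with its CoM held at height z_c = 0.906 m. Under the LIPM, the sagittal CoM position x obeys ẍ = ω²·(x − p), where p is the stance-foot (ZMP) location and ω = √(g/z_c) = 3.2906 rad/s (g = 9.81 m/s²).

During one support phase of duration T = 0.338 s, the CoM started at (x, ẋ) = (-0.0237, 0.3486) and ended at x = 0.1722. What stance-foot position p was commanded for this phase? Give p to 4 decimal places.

ωT = 3.2906·0.338 = 1.112223; cosh(ωT) = 1.684969, sinh(ωT) = 1.356142
x(T) = p + (x₀−p)·cosh(ωT) + (ẋ₀/ω)·sinh(ωT) ⇒ p·(1 − cosh) = x(T) − x₀·cosh − (ẋ₀/ω)·sinh
numerator   = 0.1722 − (-0.0237)·1.684969 − (0.3486/3.2906)·1.356142 = 0.068467
denominator = 1 − 1.684969 = -0.684969
p = 0.068467 / -0.684969 = -0.1000

p = -0.1000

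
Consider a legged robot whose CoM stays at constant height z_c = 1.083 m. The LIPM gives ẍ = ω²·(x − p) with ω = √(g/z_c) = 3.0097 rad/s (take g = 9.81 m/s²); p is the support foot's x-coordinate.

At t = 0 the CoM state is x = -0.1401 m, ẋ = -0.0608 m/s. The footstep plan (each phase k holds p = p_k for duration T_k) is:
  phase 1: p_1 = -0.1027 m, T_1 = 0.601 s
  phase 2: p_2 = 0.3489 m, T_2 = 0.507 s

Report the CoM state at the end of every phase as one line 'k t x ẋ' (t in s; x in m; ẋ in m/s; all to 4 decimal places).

1 0.6010 -0.2799 -0.5248
2 1.1080 -1.5475 -5.4103

phase 1: p=-0.1027, T=0.601, ωT=1.808830, cosh=3.133573, sinh=2.969727; start (x,ẋ)=(-0.140100, -0.060800) → end (x,ẋ)=(-0.279888, -0.524802)
phase 2: p=0.3489, T=0.507, ωT=1.525918, cosh=2.408392, sinh=2.190971; start (x,ẋ)=(-0.279888, -0.524802) → end (x,ẋ)=(-1.547509, -5.410262)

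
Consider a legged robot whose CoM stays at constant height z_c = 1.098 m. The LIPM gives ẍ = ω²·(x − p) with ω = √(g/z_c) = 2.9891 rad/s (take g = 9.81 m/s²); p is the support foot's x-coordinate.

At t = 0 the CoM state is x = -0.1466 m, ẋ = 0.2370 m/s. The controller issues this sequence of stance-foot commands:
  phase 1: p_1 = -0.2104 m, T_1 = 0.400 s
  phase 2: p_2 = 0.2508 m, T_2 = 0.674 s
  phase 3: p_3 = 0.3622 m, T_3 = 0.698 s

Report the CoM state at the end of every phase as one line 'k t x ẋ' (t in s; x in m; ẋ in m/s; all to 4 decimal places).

phase 1: p=-0.2104, T=0.400, ωT=1.195640, cosh=1.804092, sinh=1.501581; start (x,ẋ)=(-0.146600, 0.237000) → end (x,ẋ)=(0.023759, 0.713928)
phase 2: p=0.2508, T=0.674, ωT=2.014653, cosh=3.815747, sinh=3.682381; start (x,ẋ)=(0.023759, 0.713928) → end (x,ẋ)=(0.263981, 0.225123)
phase 3: p=0.3622, T=0.698, ωT=2.086392, cosh=4.089965, sinh=3.965831; start (x,ẋ)=(0.263981, 0.225123) → end (x,ẋ)=(0.259173, -0.243569)

1 0.4000 0.0238 0.7139
2 1.0740 0.2640 0.2251
3 1.7720 0.2592 -0.2436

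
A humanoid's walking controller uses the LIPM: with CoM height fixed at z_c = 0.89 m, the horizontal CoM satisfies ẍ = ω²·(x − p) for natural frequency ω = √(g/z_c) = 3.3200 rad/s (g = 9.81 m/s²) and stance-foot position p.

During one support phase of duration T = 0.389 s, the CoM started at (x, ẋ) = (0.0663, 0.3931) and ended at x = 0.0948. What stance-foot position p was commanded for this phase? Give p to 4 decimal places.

ωT = 3.3200·0.389 = 1.291480; cosh(ωT) = 1.956515, sinh(ωT) = 1.681652
x(T) = p + (x₀−p)·cosh(ωT) + (ẋ₀/ω)·sinh(ωT) ⇒ p·(1 − cosh) = x(T) − x₀·cosh − (ẋ₀/ω)·sinh
numerator   = 0.0948 − (0.0663)·1.956515 − (0.3931/3.3200)·1.681652 = -0.234031
denominator = 1 − 1.956515 = -0.956515
p = -0.234031 / -0.956515 = 0.2447

p = 0.2447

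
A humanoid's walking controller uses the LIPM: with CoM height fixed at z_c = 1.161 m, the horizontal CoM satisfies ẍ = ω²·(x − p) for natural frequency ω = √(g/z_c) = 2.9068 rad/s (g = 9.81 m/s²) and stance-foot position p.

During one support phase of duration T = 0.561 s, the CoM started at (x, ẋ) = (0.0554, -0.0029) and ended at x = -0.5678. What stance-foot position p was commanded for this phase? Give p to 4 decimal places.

p = 0.4312

ωT = 2.9068·0.561 = 1.630715; cosh(ωT) = 2.651657, sinh(ωT) = 2.455867
x(T) = p + (x₀−p)·cosh(ωT) + (ẋ₀/ω)·sinh(ωT) ⇒ p·(1 − cosh) = x(T) − x₀·cosh − (ẋ₀/ω)·sinh
numerator   = -0.5678 − (0.0554)·2.651657 − (-0.0029/2.9068)·2.455867 = -0.712252
denominator = 1 − 2.651657 = -1.651657
p = -0.712252 / -1.651657 = 0.4312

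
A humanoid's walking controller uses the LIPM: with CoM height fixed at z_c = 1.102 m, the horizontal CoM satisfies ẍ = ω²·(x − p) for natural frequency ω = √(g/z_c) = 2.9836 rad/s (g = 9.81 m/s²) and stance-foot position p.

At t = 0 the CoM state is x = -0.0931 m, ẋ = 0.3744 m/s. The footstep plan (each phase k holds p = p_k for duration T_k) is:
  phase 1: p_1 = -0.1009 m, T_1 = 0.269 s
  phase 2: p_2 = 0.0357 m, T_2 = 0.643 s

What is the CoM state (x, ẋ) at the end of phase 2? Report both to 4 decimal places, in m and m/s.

x = 0.5694, ẋ = 1.6752

phase 1: p=-0.1009, T=0.269, ωT=0.802588, cosh=1.339738, sinh=0.891571; start (x,ẋ)=(-0.093100, 0.374400) → end (x,ẋ)=(0.021430, 0.522347)
phase 2: p=0.0357, T=0.643, ωT=1.918455, cosh=3.478630, sinh=3.331797; start (x,ẋ)=(0.021430, 0.522347) → end (x,ẋ)=(0.569365, 1.675193)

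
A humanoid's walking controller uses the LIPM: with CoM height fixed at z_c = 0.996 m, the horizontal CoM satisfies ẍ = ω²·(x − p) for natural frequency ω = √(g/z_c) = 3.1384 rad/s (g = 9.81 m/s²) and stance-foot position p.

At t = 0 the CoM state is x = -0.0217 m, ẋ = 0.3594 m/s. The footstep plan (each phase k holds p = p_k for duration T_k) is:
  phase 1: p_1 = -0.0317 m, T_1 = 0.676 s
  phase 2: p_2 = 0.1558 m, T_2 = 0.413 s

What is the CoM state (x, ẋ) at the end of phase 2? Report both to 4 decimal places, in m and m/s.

x = 1.6846, ẋ = 4.9698

phase 1: p=-0.0317, T=0.676, ωT=2.121558, cosh=4.231988, sinh=4.112143; start (x,ẋ)=(-0.021700, 0.359400) → end (x,ẋ)=(0.481530, 1.650032)
phase 2: p=0.1558, T=0.413, ωT=1.296159, cosh=1.964406, sinh=1.690825; start (x,ẋ)=(0.481530, 1.650032) → end (x,ẋ)=(1.684627, 4.969813)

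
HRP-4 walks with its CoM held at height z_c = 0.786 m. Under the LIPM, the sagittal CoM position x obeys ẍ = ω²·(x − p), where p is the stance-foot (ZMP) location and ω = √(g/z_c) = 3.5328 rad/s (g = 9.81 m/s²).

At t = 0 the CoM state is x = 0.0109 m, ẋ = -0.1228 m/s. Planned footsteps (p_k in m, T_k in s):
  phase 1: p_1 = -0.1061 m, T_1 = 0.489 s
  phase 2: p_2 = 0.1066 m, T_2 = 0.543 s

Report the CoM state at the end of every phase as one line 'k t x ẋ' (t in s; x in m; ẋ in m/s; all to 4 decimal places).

phase 1: p=-0.1061, T=0.489, ωT=1.727539, cosh=2.902256, sinh=2.724535; start (x,ẋ)=(0.010900, -0.122800) → end (x,ẋ)=(0.138759, 0.769756)
phase 2: p=0.1066, T=0.543, ωT=1.918310, cosh=3.478149, sinh=3.331294; start (x,ẋ)=(0.138759, 0.769756) → end (x,ẋ)=(0.944304, 3.055800)

1 0.4890 0.1388 0.7698
2 1.0320 0.9443 3.0558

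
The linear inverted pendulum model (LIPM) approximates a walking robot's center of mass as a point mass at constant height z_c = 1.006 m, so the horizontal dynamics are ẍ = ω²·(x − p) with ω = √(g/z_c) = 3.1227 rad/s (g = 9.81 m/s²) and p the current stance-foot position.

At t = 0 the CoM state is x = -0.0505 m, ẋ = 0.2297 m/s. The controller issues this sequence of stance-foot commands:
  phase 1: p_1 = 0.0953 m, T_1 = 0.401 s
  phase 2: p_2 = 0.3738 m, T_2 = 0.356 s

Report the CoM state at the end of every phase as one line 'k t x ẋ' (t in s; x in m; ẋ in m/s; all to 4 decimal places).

phase 1: p=0.0953, T=0.401, ωT=1.252203, cosh=1.891957, sinh=1.606083; start (x,ẋ)=(-0.050500, 0.229700) → end (x,ẋ)=(-0.062407, -0.296650)
phase 2: p=0.3738, T=0.356, ωT=1.111681, cosh=1.684235, sinh=1.355229; start (x,ẋ)=(-0.062407, -0.296650) → end (x,ẋ)=(-0.489619, -2.345645)

1 0.4010 -0.0624 -0.2967
2 0.7570 -0.4896 -2.3456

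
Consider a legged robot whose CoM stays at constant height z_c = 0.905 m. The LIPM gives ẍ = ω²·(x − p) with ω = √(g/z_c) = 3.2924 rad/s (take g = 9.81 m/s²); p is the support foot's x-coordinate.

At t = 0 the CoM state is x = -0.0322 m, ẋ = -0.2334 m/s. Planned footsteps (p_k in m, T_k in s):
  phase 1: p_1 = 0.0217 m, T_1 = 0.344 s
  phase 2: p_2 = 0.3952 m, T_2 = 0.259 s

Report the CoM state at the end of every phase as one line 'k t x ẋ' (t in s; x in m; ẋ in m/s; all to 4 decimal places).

1 0.3440 -0.1692 -0.6466
2 0.6030 -0.5757 -2.6801

phase 1: p=0.0217, T=0.344, ωT=1.132586, cosh=1.712935, sinh=1.390736; start (x,ẋ)=(-0.032200, -0.233400) → end (x,ẋ)=(-0.169217, -0.646600)
phase 2: p=0.3952, T=0.259, ωT=0.852732, cosh=1.386148, sinh=0.959899; start (x,ẋ)=(-0.169217, -0.646600) → end (x,ẋ)=(-0.575682, -2.680050)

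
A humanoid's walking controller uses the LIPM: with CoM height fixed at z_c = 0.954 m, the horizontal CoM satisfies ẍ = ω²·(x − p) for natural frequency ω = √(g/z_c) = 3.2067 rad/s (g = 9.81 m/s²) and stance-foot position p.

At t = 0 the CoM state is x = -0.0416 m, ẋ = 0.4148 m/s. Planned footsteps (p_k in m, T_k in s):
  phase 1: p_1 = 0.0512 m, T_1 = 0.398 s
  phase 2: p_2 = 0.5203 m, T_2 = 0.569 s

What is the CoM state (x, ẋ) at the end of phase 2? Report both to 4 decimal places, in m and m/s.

x = -0.5708, ẋ = -3.2240

phase 1: p=0.0512, T=0.398, ωT=1.276267, cosh=1.931157, sinh=1.652080; start (x,ẋ)=(-0.041600, 0.414800) → end (x,ẋ)=(0.085692, 0.309415)
phase 2: p=0.5203, T=0.569, ωT=1.824612, cosh=3.180835, sinh=3.019555; start (x,ẋ)=(0.085692, 0.309415) → end (x,ẋ)=(-0.570759, -3.224027)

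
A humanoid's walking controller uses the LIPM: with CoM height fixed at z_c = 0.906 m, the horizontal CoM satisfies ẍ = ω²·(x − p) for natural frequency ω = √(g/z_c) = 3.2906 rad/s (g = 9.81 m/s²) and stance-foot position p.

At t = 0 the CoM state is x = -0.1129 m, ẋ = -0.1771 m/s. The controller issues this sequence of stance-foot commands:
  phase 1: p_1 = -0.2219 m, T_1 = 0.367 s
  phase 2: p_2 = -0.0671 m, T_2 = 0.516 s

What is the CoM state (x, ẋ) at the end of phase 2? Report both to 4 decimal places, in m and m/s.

phase 1: p=-0.2219, T=0.367, ωT=1.207650, cosh=1.822256, sinh=1.523358; start (x,ẋ)=(-0.112900, -0.177100) → end (x,ẋ)=(-0.105261, 0.223669)
phase 2: p=-0.0671, T=0.516, ωT=1.697950, cosh=2.822897, sinh=2.639838; start (x,ẋ)=(-0.105261, 0.223669) → end (x,ẋ)=(0.004611, 0.299903)

x = 0.0046, ẋ = 0.2999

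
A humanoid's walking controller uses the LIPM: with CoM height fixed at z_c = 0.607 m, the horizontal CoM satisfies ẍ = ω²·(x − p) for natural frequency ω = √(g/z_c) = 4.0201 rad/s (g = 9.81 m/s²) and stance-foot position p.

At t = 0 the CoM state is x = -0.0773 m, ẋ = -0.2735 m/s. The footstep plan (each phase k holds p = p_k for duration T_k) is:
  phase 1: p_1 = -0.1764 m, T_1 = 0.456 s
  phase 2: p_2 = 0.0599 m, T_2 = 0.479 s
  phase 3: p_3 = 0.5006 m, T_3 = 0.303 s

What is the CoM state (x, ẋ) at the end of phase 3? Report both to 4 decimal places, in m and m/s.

x = -0.8012, ẋ = -4.6732

phase 1: p=-0.1764, T=0.456, ωT=1.833166, cosh=3.206779, sinh=3.046873; start (x,ẋ)=(-0.077300, -0.273500) → end (x,ẋ)=(-0.065896, 0.336795)
phase 2: p=0.0599, T=0.479, ωT=1.925628, cosh=3.502619, sinh=3.356835; start (x,ẋ)=(-0.065896, 0.336795) → end (x,ẋ)=(-0.099489, -0.517934)
phase 3: p=0.5006, T=0.303, ωT=1.218090, cosh=1.838260, sinh=1.542465; start (x,ẋ)=(-0.099489, -0.517934) → end (x,ẋ)=(-0.801244, -4.673167)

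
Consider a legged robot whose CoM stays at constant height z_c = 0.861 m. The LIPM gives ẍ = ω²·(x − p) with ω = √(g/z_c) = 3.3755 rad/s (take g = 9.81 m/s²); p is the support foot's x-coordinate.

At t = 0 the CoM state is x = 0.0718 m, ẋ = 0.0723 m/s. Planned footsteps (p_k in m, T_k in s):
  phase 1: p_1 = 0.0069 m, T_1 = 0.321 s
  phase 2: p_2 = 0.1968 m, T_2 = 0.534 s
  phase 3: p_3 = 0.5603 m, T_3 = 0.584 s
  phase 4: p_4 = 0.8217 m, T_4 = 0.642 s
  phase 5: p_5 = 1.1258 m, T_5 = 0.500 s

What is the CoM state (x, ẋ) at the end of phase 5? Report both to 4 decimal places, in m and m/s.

x = -0.5049, ẋ = -5.2920

phase 1: p=0.0069, T=0.321, ωT=1.083535, cosh=1.646753, sinh=1.308356; start (x,ẋ)=(0.071800, 0.072300) → end (x,ẋ)=(0.141798, 0.405682)
phase 2: p=0.1968, T=0.534, ωT=1.802517, cosh=3.114888, sinh=2.950005; start (x,ẋ)=(0.141798, 0.405682) → end (x,ẋ)=(0.380019, 0.715958)
phase 3: p=0.5603, T=0.584, ωT=1.971292, cosh=3.659612, sinh=3.520335; start (x,ẋ)=(0.380019, 0.715958) → end (x,ẋ)=(0.647219, 0.477866)
phase 4: p=0.8217, T=0.642, ωT=2.167071, cosh=4.423591, sinh=4.309078; start (x,ẋ)=(0.647219, 0.477866) → end (x,ẋ)=(0.659898, -0.423996)
phase 5: p=1.1258, T=0.500, ωT=1.687750, cosh=2.796118, sinh=2.611183; start (x,ẋ)=(0.659898, -0.423996) → end (x,ẋ)=(-0.504907, -5.292024)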